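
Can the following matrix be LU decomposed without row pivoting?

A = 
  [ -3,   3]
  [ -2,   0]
Yes.
A[1,1] = -3 ≠ 0, so Gaussian elimination proceeds without a row swap: multiplier ℓ₂₁ = (-2)/(-3) = 2/3, and U[2,2] = 0 - (2/3)(3) = -2.
L = 
  [  1,   0]
  [2/3,   1]
U = 
  [ -3,   3]
  [  0,  -2]
Check row 2 of LU: [(2/3)(-3), (2/3)(3) + (-2)] = [-2, 0] = row 2 of A ✓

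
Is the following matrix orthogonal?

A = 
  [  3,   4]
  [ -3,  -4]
No

AᵀA = 
  [ 18,  24]
  [ 24,  32]
≠ I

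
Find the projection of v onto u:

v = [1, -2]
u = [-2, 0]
v·u = (1)(-2) + (-2)(0) = -2
u·u = (-2)² + (0)² = 4
proj_u(v) = (v·u / u·u) × u = (-2/4) × u = (-1/2) × u

proj_u(v) = [1, 0]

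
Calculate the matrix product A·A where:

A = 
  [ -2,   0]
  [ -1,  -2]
A² = A·A:
A²[1,1] = (-2)(-2) + (0)(-1) = 4
A²[1,2] = (-2)(0) + (0)(-2) = 0
A²[2,1] = (-1)(-2) + (-2)(-1) = 4
A²[2,2] = (-1)(0) + (-2)(-2) = 4
A² = 
  [  4,   0]
  [  4,   4]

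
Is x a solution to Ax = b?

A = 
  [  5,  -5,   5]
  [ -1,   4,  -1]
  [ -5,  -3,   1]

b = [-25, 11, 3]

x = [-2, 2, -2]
No

Ax = [-30, 12, 2] ≠ b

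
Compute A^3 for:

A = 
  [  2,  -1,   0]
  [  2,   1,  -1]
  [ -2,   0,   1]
A^3 = 
  [ -4,  -5,   4]
  [ 18,  -9,  -1]
  [-10,   8,  -1]

A² = A·A:
A²[1,1] = (2)(2) + (-1)(2) + (0)(-2) = 2
A²[1,2] = (2)(-1) + (-1)(1) + (0)(0) = -3
A²[1,3] = (2)(0) + (-1)(-1) + (0)(1) = 1
A²[2,1] = (2)(2) + (1)(2) + (-1)(-2) = 8
A²[2,2] = (2)(-1) + (1)(1) + (-1)(0) = -1
A²[2,3] = (2)(0) + (1)(-1) + (-1)(1) = -2
A²[3,1] = (-2)(2) + (0)(2) + (1)(-2) = -6
A²[3,2] = (-2)(-1) + (0)(1) + (1)(0) = 2
A²[3,3] = (-2)(0) + (0)(-1) + (1)(1) = 1
A² = 
  [  2,  -3,   1]
  [  8,  -1,  -2]
  [ -6,   2,   1]

A^3 = A^2·A:
A^3[1,1] = (2)(2) + (-3)(2) + (1)(-2) = -4
A^3[1,2] = (2)(-1) + (-3)(1) + (1)(0) = -5
A^3[1,3] = (2)(0) + (-3)(-1) + (1)(1) = 4
A^3[2,1] = (8)(2) + (-1)(2) + (-2)(-2) = 18
A^3[2,2] = (8)(-1) + (-1)(1) + (-2)(0) = -9
A^3[2,3] = (8)(0) + (-1)(-1) + (-2)(1) = -1
A^3[3,1] = (-6)(2) + (2)(2) + (1)(-2) = -10
A^3[3,2] = (-6)(-1) + (2)(1) + (1)(0) = 8
A^3[3,3] = (-6)(0) + (2)(-1) + (1)(1) = -1
A^3 = 
  [ -4,  -5,   4]
  [ 18,  -9,  -1]
  [-10,   8,  -1]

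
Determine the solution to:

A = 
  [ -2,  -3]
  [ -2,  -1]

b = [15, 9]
x = [-3, -3]

Row reduce the augmented matrix [A|b]:
R2 → R2 - (1)·R1
REF = 
  [ -2,  -3,  15]
  [  0,   2,  -6]

Back-substitution:
x₂ = (-6) / 2 = -3
x₁ = (15 - (-3)(-3)) / (-2) = -3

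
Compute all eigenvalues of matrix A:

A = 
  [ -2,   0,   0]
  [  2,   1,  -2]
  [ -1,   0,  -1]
Characteristic polynomial: det(λI - A) = λ³ + 2λ² - λ - 2
Testing integer divisors of the constant term: p(-1) = 0, so (λ + 1) is a factor:
p(λ) = (λ + 1)(λ² + λ - 2)
λ² + λ - 2 = (λ + 2)(λ - 1)

λ = -1, 1, -2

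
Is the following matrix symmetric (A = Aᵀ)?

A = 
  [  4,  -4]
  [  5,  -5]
No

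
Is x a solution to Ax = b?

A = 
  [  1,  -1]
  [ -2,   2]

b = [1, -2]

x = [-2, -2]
No

Ax = [0, 0] ≠ b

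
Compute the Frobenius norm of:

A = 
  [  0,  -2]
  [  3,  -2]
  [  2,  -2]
||A||_F = 5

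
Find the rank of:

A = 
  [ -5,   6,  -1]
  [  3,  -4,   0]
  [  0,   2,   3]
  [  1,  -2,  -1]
Row reduce:
R2 → R2 + (3/5)·R1
R4 → R4 + (1/5)·R1
R3 → R3 + (5)·R2
R4 → R4 - (2)·R2
REF = 
  [  -5,    6,   -1]
  [   0, -2/5, -3/5]
  [   0,    0,    0]
  [   0,    0,    0]
Pivot columns: 1, 2 → 2 pivots.

rank(A) = 2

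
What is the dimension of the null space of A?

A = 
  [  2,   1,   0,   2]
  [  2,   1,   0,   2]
nullity(A) = 3

Row reduce:
R2 → R2 - (1)·R1
REF = 
  [  2,   1,   0,   2]
  [  0,   0,   0,   0]
Pivot columns: 1 → 1 pivot.
rank(A) = 1, so nullity(A) = 4 - 1 = 3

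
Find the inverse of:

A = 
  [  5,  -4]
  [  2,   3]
det(A) = (5)(3) - (-4)(2) = 23
For a 2×2 matrix, A⁻¹ = (1/det(A)) · [[d, -b], [-c, a]]
    = (1/23) · [[3, 4], [-2, 5]]

A⁻¹ = 
  [ 3/23,  4/23]
  [-2/23,  5/23]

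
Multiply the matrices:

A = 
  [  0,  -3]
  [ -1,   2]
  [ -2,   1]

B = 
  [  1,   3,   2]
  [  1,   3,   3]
A is 3×2 and B is 2×3, so AB is 3×3. Each entry is (row of A)·(column of B):
AB[1,1] = (0)(1) + (-3)(1) = -3
AB[1,2] = (0)(3) + (-3)(3) = -9
AB[1,3] = (0)(2) + (-3)(3) = -9
AB[2,1] = (-1)(1) + (2)(1) = 1
AB[2,2] = (-1)(3) + (2)(3) = 3
AB[2,3] = (-1)(2) + (2)(3) = 4
AB[3,1] = (-2)(1) + (1)(1) = -1
AB[3,2] = (-2)(3) + (1)(3) = -3
AB[3,3] = (-2)(2) + (1)(3) = -1

AB = 
  [ -3,  -9,  -9]
  [  1,   3,   4]
  [ -1,  -3,  -1]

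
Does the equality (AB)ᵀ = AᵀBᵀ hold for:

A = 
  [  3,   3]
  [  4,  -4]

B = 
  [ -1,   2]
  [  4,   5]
No

(AB)ᵀ = 
  [  9, -20]
  [ 21, -12]

AᵀBᵀ = 
  [  5,  32]
  [-11,  -8]

The two matrices differ, so (AB)ᵀ ≠ AᵀBᵀ in general. The correct identity is (AB)ᵀ = BᵀAᵀ.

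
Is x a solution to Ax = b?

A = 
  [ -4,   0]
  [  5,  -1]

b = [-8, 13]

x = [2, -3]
Yes

Ax = [-8, 13] = b ✓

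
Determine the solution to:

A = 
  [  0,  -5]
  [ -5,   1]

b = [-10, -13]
Row reduce the augmented matrix [A|b]:
Swap R1 ↔ R2
REF = 
  [ -5,   1, -13]
  [  0,  -5, -10]

Back-substitution:
x₂ = (-10) / (-5) = 2
x₁ = (-13 - (1)(2)) / (-5) = 3

x = [3, 2]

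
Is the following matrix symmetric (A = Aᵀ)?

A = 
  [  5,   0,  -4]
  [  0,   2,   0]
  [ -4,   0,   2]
Yes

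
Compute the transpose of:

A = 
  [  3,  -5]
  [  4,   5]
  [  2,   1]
Aᵀ = 
  [  3,   4,   2]
  [ -5,   5,   1]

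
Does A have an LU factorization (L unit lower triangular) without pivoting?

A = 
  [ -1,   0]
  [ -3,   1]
Yes.
A[1,1] = -1 ≠ 0, so Gaussian elimination proceeds without a row swap: multiplier ℓ₂₁ = (-3)/(-1) = 3, and U[2,2] = 1 - (3)(0) = 1.
L = 
  [  1,   0]
  [  3,   1]
U = 
  [ -1,   0]
  [  0,   1]
Check row 2 of LU: [(3)(-1), (3)(0) + 1] = [-3, 1] = row 2 of A ✓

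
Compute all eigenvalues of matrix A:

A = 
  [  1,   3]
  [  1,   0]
λ = (1 + √13)/2, (1 - √13)/2  (≈ 2.303, -1.303)

tr(A) = 1, det(A) = -3
Characteristic polynomial: λ² - tr(A)λ + det(A) = λ² - λ - 3
λ² - λ - 3 = 0  ⇒  λ = (1 ± √((-1)² - 4·(-3)))/2 = (1 ± √(13))/2
  = (1 + √13)/2,  (1 - √13)/2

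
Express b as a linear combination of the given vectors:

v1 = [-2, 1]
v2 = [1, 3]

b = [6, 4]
c1 = -2, c2 = 2

b = -2·v1 + 2·v2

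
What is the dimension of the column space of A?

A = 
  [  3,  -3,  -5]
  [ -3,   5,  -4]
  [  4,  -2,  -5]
dim(Col(A)) = 3

Row reduce:
R2 → R2 + (1)·R1
R3 → R3 - (4/3)·R1
R3 → R3 - (1)·R2
REF = 
  [   3,   -3,   -5]
  [   0,    2,   -9]
  [   0,    0, 32/3]
Pivot columns: 1, 2, 3 → 3 pivots.
dim(Col(A)) = number of pivot columns = 3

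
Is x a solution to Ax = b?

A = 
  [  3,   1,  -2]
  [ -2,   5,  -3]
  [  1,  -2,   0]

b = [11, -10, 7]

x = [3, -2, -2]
Yes

Ax = [11, -10, 7] = b ✓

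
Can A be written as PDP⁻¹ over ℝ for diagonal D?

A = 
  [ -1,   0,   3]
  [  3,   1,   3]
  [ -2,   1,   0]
No

Characteristic polynomial: det(λI - A) = λ³ + 2λ - 18
By the rational root theorem any rational root is an integer dividing 18; none of those is a root, so p(λ) has no rational roots and hence (being an irreducible cubic) no repeated roots.
Discriminant of the cubic: Δ = -8780
Δ < 0 ⇒ one real eigenvalue and a complex-conjugate pair: λ ≈ -1.184 + 2.491i, -1.184 - 2.491i, 2.367
Has complex eigenvalues (not diagonalizable over ℝ).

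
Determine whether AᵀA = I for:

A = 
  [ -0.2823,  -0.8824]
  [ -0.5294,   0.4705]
No

AᵀA = 
  [  0.3600,   0]
  [  0,   1]
≠ I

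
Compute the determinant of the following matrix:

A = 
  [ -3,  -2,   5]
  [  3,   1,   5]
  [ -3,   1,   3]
Cofactor expansion along row 1:
det(A) = (-3)·((1)(3) - (5)(1)) - (-2)·((3)(3) - (5)(-3)) + (5)·((3)(1) - (1)(-3))
  = (-3)(-2) - (-2)(24) + (5)(6)
  = 84

det(A) = 84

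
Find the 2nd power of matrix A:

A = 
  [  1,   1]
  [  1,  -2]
A² = A·A:
A²[1,1] = (1)(1) + (1)(1) = 2
A²[1,2] = (1)(1) + (1)(-2) = -1
A²[2,1] = (1)(1) + (-2)(1) = -1
A²[2,2] = (1)(1) + (-2)(-2) = 5
A² = 
  [  2,  -1]
  [ -1,   5]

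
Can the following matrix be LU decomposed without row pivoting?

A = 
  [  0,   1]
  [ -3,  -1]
No.
A[1,1] = 0 but A[2,1] = -3 ≠ 0. Any LU with L unit lower triangular has (LU)[1,1] = U[1,1] and (LU)[2,1] = L[2,1]·U[1,1]; matching A forces U[1,1] = 0, which then forces (LU)[2,1] = 0 ≠ -3. A row swap (pivoting) is required.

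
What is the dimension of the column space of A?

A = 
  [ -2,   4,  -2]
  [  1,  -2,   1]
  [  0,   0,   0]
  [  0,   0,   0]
Row reduce:
R2 → R2 + (1/2)·R1
REF = 
  [ -2,   4,  -2]
  [  0,   0,   0]
  [  0,   0,   0]
  [  0,   0,   0]
Pivot columns: 1 → 1 pivot.
dim(Col(A)) = number of pivot columns = 1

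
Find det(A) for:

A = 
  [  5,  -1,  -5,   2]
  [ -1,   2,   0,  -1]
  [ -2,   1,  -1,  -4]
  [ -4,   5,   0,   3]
-189

Cofactor expansion along row 1: det(A) = a₁₁M₁₁ - a₁₂M₁₂ + a₁₃M₁₃ - a₁₄M₁₄

M₁₁ = det[[2, 0, -1]; [1, -1, -4]; [5, 0, 3]]
  = (2)·((-1)(3) - (-4)(0)) - (0)·((1)(3) - (-4)(5)) + (-1)·((1)(0) - (-1)(5))
  = (2)(-3) - (0)(23) + (-1)(5)
  = -11
M₁₂ = det[[-1, 0, -1]; [-2, -1, -4]; [-4, 0, 3]]
  = (-1)·((-1)(3) - (-4)(0)) - (0)·((-2)(3) - (-4)(-4)) + (-1)·((-2)(0) - (-1)(-4))
  = (-1)(-3) - (0)(-22) + (-1)(-4)
  = 7
M₁₃ = det[[-1, 2, -1]; [-2, 1, -4]; [-4, 5, 3]]
  = (-1)·((1)(3) - (-4)(5)) - (2)·((-2)(3) - (-4)(-4)) + (-1)·((-2)(5) - (1)(-4))
  = (-1)(23) - (2)(-22) + (-1)(-6)
  = 27
M₁₄ = det[[-1, 2, 0]; [-2, 1, -1]; [-4, 5, 0]]
  = (-1)·((1)(0) - (-1)(5)) - (2)·((-2)(0) - (-1)(-4)) + (0)·((-2)(5) - (1)(-4))
  = (-1)(5) - (2)(-4) + (0)(-6)
  = 3

det(A) = (5)(-11) - (-1)(7) + (-5)(27) - (2)(3) = -189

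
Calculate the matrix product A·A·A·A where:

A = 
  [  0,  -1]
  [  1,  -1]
A^4 = 
  [  0,  -1]
  [  1,  -1]

A² = A·A:
A²[1,1] = (0)(0) + (-1)(1) = -1
A²[1,2] = (0)(-1) + (-1)(-1) = 1
A²[2,1] = (1)(0) + (-1)(1) = -1
A²[2,2] = (1)(-1) + (-1)(-1) = 0
A² = 
  [ -1,   1]
  [ -1,   0]

A^3 = A^2·A:
A^3[1,1] = (-1)(0) + (1)(1) = 1
A^3[1,2] = (-1)(-1) + (1)(-1) = 0
A^3[2,1] = (-1)(0) + (0)(1) = 0
A^3[2,2] = (-1)(-1) + (0)(-1) = 1
A^3 = 
  [  1,   0]
  [  0,   1]

A^4 = A^3·A:
A^4[1,1] = (1)(0) + (0)(1) = 0
A^4[1,2] = (1)(-1) + (0)(-1) = -1
A^4[2,1] = (0)(0) + (1)(1) = 1
A^4[2,2] = (0)(-1) + (1)(-1) = -1
A^4 = 
  [  0,  -1]
  [  1,  -1]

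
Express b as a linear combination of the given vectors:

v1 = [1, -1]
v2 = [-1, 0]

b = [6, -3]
c1 = 3, c2 = -3

b = 3·v1 + -3·v2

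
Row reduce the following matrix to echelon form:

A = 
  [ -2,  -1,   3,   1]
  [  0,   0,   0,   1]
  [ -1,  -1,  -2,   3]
Row operations:
R3 → R3 - (1/2)·R1
Swap R2 ↔ R3

Resulting echelon form:
REF = 
  [  -2,   -1,    3,    1]
  [   0, -1/2, -7/2,  5/2]
  [   0,    0,    0,    1]

Rank = 3 (number of non-zero pivot rows).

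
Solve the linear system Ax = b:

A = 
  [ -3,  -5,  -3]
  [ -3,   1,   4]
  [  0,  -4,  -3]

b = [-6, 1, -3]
x = [1, 0, 1]

Row reduce the augmented matrix [A|b]:
R2 → R2 - (1)·R1
R3 → R3 + (2/3)·R2
REF = 
  [ -3,  -5,  -3,  -6]
  [  0,   6,   7,   7]
  [  0,   0, 5/3, 5/3]

Back-substitution:
x₃ = (5/3) / (5/3) = 1
x₂ = (7 - (7)(1)) / 6 = 0
x₁ = (-6 - (-5)(0) - (-3)(1)) / (-3) = 1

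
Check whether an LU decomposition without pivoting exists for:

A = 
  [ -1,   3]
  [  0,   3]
Yes.
A[1,1] = -1 ≠ 0, so Gaussian elimination proceeds without a row swap: multiplier ℓ₂₁ = (0)/(-1) = 0, and U[2,2] = 3 - (0)(3) = 3.
L = 
  [  1,   0]
  [  0,   1]
U = 
  [ -1,   3]
  [  0,   3]
Check row 2 of LU: [(0)(-1), (0)(3) + 3] = [0, 3] = row 2 of A ✓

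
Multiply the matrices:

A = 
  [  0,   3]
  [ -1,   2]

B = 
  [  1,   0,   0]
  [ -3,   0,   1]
A is 2×2 and B is 2×3, so AB is 2×3. Each entry is (row of A)·(column of B):
AB[1,1] = (0)(1) + (3)(-3) = -9
AB[1,2] = (0)(0) + (3)(0) = 0
AB[1,3] = (0)(0) + (3)(1) = 3
AB[2,1] = (-1)(1) + (2)(-3) = -7
AB[2,2] = (-1)(0) + (2)(0) = 0
AB[2,3] = (-1)(0) + (2)(1) = 2

AB = 
  [ -9,   0,   3]
  [ -7,   0,   2]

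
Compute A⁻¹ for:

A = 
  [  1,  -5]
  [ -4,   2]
det(A) = (1)(2) - (-5)(-4) = -18
For a 2×2 matrix, A⁻¹ = (1/det(A)) · [[d, -b], [-c, a]]
    = (-1/18) · [[2, 5], [4, 1]]

A⁻¹ = 
  [ -1/9, -5/18]
  [ -2/9, -1/18]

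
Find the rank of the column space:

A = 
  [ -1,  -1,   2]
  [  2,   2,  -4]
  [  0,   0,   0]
dim(Col(A)) = 1

Row reduce:
R2 → R2 + (2)·R1
REF = 
  [ -1,  -1,   2]
  [  0,   0,   0]
  [  0,   0,   0]
Pivot columns: 1 → 1 pivot.
dim(Col(A)) = number of pivot columns = 1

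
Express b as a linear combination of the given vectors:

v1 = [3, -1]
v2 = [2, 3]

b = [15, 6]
c1 = 3, c2 = 3

b = 3·v1 + 3·v2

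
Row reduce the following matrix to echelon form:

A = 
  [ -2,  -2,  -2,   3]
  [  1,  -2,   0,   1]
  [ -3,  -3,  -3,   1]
Row operations:
R2 → R2 + (1/2)·R1
R3 → R3 - (3/2)·R1

Resulting echelon form:
REF = 
  [  -2,   -2,   -2,    3]
  [   0,   -3,   -1,  5/2]
  [   0,    0,    0, -7/2]

Rank = 3 (number of non-zero pivot rows).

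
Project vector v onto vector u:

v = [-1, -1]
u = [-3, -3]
proj_u(v) = [-1, -1]

v·u = (-1)(-3) + (-1)(-3) = 6
u·u = (-3)² + (-3)² = 18
proj_u(v) = (v·u / u·u) × u = (6/18) × u = (1/3) × u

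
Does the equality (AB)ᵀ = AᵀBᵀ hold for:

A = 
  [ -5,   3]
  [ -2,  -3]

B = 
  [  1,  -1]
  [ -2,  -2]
No

(AB)ᵀ = 
  [-11,   4]
  [ -1,   8]

AᵀBᵀ = 
  [ -3,  14]
  [  6,   0]

The two matrices differ, so (AB)ᵀ ≠ AᵀBᵀ in general. The correct identity is (AB)ᵀ = BᵀAᵀ.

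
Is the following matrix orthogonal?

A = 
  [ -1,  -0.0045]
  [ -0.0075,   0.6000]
No

AᵀA = 
  [  1.0001,   0]
  [  0,   0.3600]
≠ I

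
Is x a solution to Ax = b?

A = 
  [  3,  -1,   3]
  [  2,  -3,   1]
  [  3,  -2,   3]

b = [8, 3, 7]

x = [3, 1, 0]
Yes

Ax = [8, 3, 7] = b ✓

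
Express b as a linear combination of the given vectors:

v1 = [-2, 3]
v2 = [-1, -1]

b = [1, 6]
c1 = 1, c2 = -3

b = 1·v1 + -3·v2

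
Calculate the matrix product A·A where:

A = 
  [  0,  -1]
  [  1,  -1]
A² = A·A:
A²[1,1] = (0)(0) + (-1)(1) = -1
A²[1,2] = (0)(-1) + (-1)(-1) = 1
A²[2,1] = (1)(0) + (-1)(1) = -1
A²[2,2] = (1)(-1) + (-1)(-1) = 0
A² = 
  [ -1,   1]
  [ -1,   0]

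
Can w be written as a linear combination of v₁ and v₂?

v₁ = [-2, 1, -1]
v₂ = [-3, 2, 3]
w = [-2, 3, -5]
No

Form the augmented matrix and row-reduce:
[v₁|v₂|w] = 
  [ -2,  -3,  -2]
  [  1,   2,   3]
  [ -1,   3,  -5]
R2 → R2 + (1/2)·R1
R3 → R3 - (1/2)·R1
R3 → R3 - (9)·R2
REF = 
  [ -2,  -3,  -2]
  [  0, 1/2,   2]
  [  0,   0, -22]

Row 3 reads [0 0 | -22], i.e. 0 = -22, so the system is inconsistent and w ∉ span{v₁, v₂}.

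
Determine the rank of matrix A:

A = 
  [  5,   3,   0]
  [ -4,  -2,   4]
rank(A) = 2

Row reduce:
R2 → R2 + (4/5)·R1
REF = 
  [  5,   3,   0]
  [  0, 2/5,   4]
Pivot columns: 1, 2 → 2 pivots.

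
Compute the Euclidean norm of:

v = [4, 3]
5

||v||₂ = √((4)² + (3)²) = √25 = 5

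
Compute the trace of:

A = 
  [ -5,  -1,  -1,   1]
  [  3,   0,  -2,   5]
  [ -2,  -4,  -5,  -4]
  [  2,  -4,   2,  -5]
-15

tr(A) = -5 + 0 + -5 + -5 = -15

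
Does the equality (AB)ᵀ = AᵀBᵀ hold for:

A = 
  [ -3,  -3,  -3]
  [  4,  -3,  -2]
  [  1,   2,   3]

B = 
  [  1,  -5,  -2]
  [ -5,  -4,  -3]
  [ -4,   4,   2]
No

(AB)ᵀ = 
  [ 24,  27, -21]
  [ 15, -16,  -1]
  [  9,  -3,  -2]

AᵀBᵀ = 
  [-25,  -4,  30]
  [  8,  21,   4]
  [  1,  14,  10]

The two matrices differ, so (AB)ᵀ ≠ AᵀBᵀ in general. The correct identity is (AB)ᵀ = BᵀAᵀ.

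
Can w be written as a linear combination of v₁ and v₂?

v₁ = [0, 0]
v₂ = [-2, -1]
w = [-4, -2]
Yes

Form the augmented matrix and row-reduce:
[v₁|v₂|w] = 
  [  0,  -2,  -4]
  [  0,  -1,  -2]
R2 → R2 - (1/2)·R1
REF = 
  [  0,  -2,  -4]
  [  0,   0,   0]

No row of the form [0 0 | nonzero], so the system is consistent. Back-substitution gives c₁ = 0, c₂ = 2: w = (0)·v₁ + (2)·v₂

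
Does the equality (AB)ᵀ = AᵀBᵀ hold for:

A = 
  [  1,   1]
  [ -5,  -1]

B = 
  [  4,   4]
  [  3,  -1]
No

(AB)ᵀ = 
  [  7, -23]
  [  3, -19]

AᵀBᵀ = 
  [-16,   8]
  [  0,   4]

The two matrices differ, so (AB)ᵀ ≠ AᵀBᵀ in general. The correct identity is (AB)ᵀ = BᵀAᵀ.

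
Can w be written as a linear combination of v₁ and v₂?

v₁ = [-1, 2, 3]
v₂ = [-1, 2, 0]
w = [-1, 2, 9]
Yes

Form the augmented matrix and row-reduce:
[v₁|v₂|w] = 
  [ -1,  -1,  -1]
  [  2,   2,   2]
  [  3,   0,   9]
R2 → R2 + (2)·R1
R3 → R3 + (3)·R1
Swap R2 ↔ R3
REF = 
  [ -1,  -1,  -1]
  [  0,  -3,   6]
  [  0,   0,   0]

No row of the form [0 0 | nonzero], so the system is consistent. Back-substitution gives c₁ = 3, c₂ = -2: w = (3)·v₁ + (-2)·v₂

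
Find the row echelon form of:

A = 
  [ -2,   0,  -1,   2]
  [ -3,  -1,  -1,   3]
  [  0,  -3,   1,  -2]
Row operations:
R2 → R2 - (3/2)·R1
R3 → R3 - (3)·R2

Resulting echelon form:
REF = 
  [  -2,    0,   -1,    2]
  [   0,   -1,  1/2,    0]
  [   0,    0, -1/2,   -2]

Rank = 3 (number of non-zero pivot rows).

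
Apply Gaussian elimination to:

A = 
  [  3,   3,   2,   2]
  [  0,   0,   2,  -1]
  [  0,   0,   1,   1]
Row operations:
R3 → R3 - (1/2)·R2

Resulting echelon form:
REF = 
  [  3,   3,   2,   2]
  [  0,   0,   2,  -1]
  [  0,   0,   0, 3/2]

Rank = 3 (number of non-zero pivot rows).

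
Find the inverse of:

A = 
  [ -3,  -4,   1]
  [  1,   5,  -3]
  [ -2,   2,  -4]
det(A) = (-3)·((5)(-4) - (-3)(2)) - (-4)·((1)(-4) - (-3)(-2)) + (1)·((1)(2) - (5)(-2))
  = (-3)(-14) - (-4)(-10) + (1)(12)
  = 14
det(A) = 14 ≠ 0, so A is invertible.

Cofactors Cᵢⱼ = (-1)ⁱ⁺ʲ·Mᵢⱼ:
C = 
  [-14,  10,  12]
  [-14,  14,  14]
  [  7,  -8, -11]

adj(A) = Cᵀ:
adj(A) = 
  [-14, -14,   7]
  [ 10,  14,  -8]
  [ 12,  14, -11]

A⁻¹ = (1/14) · adj(A):
A⁻¹ = 
  [    -1,     -1,    1/2]
  [   5/7,      1,   -4/7]
  [   6/7,      1, -11/14]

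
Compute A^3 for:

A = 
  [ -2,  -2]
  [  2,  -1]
A^3 = 
  [ 12,  -6]
  [  6,  15]

A² = A·A:
A²[1,1] = (-2)(-2) + (-2)(2) = 0
A²[1,2] = (-2)(-2) + (-2)(-1) = 6
A²[2,1] = (2)(-2) + (-1)(2) = -6
A²[2,2] = (2)(-2) + (-1)(-1) = -3
A² = 
  [  0,   6]
  [ -6,  -3]

A^3 = A^2·A:
A^3[1,1] = (0)(-2) + (6)(2) = 12
A^3[1,2] = (0)(-2) + (6)(-1) = -6
A^3[2,1] = (-6)(-2) + (-3)(2) = 6
A^3[2,2] = (-6)(-2) + (-3)(-1) = 15
A^3 = 
  [ 12,  -6]
  [  6,  15]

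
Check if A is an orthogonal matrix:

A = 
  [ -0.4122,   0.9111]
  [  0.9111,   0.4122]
Yes

AᵀA = 
  [  1,   0]
  [  0,   1]
≈ I (equal to I up to the 4-dp rounding of the entries)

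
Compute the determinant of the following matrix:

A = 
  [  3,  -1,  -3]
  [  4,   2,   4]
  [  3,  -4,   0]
102

Cofactor expansion along row 1:
det(A) = (3)·((2)(0) - (4)(-4)) - (-1)·((4)(0) - (4)(3)) + (-3)·((4)(-4) - (2)(3))
  = (3)(16) - (-1)(-12) + (-3)(-22)
  = 102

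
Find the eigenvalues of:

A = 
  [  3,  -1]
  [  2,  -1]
tr(A) = 2, det(A) = -1
Characteristic polynomial: λ² - tr(A)λ + det(A) = λ² - 2λ - 1
λ² - 2λ - 1 = 0  ⇒  λ = (2 ± √((-2)² - 4·(-1)))/2 = (2 ± √(8))/2
  = 1 + √2,  1 - √2

λ = 1 + √2, 1 - √2  (≈ 2.414, -0.4142)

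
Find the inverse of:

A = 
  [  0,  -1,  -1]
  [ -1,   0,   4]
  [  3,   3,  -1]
det(A) = (0)·((0)(-1) - (4)(3)) - (-1)·((-1)(-1) - (4)(3)) + (-1)·((-1)(3) - (0)(3))
  = (0)(-12) - (-1)(-11) + (-1)(-3)
  = -8
det(A) = -8 ≠ 0, so A is invertible.

Cofactors Cᵢⱼ = (-1)ⁱ⁺ʲ·Mᵢⱼ:
C = 
  [-12,  11,  -3]
  [ -4,   3,  -3]
  [ -4,   1,  -1]

adj(A) = Cᵀ:
adj(A) = 
  [-12,  -4,  -4]
  [ 11,   3,   1]
  [ -3,  -3,  -1]

A⁻¹ = (-1/8) · adj(A):
A⁻¹ = 
  [  3/2,   1/2,   1/2]
  [-11/8,  -3/8,  -1/8]
  [  3/8,   3/8,   1/8]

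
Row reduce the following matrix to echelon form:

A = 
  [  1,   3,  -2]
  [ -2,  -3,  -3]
Row operations:
R2 → R2 + (2)·R1

Resulting echelon form:
REF = 
  [  1,   3,  -2]
  [  0,   3,  -7]

Rank = 2 (number of non-zero pivot rows).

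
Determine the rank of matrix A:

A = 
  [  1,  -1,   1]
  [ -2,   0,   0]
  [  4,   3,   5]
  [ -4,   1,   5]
Row reduce:
R2 → R2 + (2)·R1
R3 → R3 - (4)·R1
R4 → R4 + (4)·R1
R3 → R3 + (7/2)·R2
R4 → R4 - (3/2)·R2
R4 → R4 - (3/4)·R3
REF = 
  [  1,  -1,   1]
  [  0,  -2,   2]
  [  0,   0,   8]
  [  0,   0,   0]
Pivot columns: 1, 2, 3 → 3 pivots.

rank(A) = 3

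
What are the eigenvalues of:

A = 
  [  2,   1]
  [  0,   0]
λ = 2, 0

tr(A) = 2, det(A) = 0
Characteristic polynomial: λ² - tr(A)λ + det(A) = λ² - 2λ
λ² - 2λ = λ(λ - 2)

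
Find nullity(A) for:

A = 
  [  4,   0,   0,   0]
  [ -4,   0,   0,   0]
nullity(A) = 3

Row reduce:
R2 → R2 + (1)·R1
REF = 
  [  4,   0,   0,   0]
  [  0,   0,   0,   0]
Pivot columns: 1 → 1 pivot.
rank(A) = 1, so nullity(A) = 4 - 1 = 3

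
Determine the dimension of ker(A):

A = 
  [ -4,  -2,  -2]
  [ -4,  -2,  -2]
nullity(A) = 2

Row reduce:
R2 → R2 - (1)·R1
REF = 
  [ -4,  -2,  -2]
  [  0,   0,   0]
Pivot columns: 1 → 1 pivot.
rank(A) = 1, so nullity(A) = 3 - 1 = 2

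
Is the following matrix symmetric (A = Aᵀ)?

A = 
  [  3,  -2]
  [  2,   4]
No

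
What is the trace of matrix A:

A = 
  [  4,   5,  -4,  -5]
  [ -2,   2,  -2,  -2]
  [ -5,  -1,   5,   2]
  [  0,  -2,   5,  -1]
10

tr(A) = 4 + 2 + 5 + -1 = 10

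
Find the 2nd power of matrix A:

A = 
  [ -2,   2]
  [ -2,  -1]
A² = A·A:
A²[1,1] = (-2)(-2) + (2)(-2) = 0
A²[1,2] = (-2)(2) + (2)(-1) = -6
A²[2,1] = (-2)(-2) + (-1)(-2) = 6
A²[2,2] = (-2)(2) + (-1)(-1) = -3
A² = 
  [  0,  -6]
  [  6,  -3]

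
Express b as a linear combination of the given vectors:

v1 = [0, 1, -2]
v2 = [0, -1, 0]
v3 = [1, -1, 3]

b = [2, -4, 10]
c1 = -2, c2 = 0, c3 = 2

b = -2·v1 + 0·v2 + 2·v3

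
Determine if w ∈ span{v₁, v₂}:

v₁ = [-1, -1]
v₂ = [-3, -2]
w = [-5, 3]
Yes

Form the augmented matrix and row-reduce:
[v₁|v₂|w] = 
  [ -1,  -3,  -5]
  [ -1,  -2,   3]
R2 → R2 - (1)·R1
REF = 
  [ -1,  -3,  -5]
  [  0,   1,   8]

No row of the form [0 0 | nonzero], so the system is consistent. Back-substitution gives c₁ = -19, c₂ = 8: w = (-19)·v₁ + (8)·v₂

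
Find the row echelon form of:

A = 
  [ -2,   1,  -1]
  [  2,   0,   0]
Row operations:
R2 → R2 + (1)·R1

Resulting echelon form:
REF = 
  [ -2,   1,  -1]
  [  0,   1,  -1]

Rank = 2 (number of non-zero pivot rows).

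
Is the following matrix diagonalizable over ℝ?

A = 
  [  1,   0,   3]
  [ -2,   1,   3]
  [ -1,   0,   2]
No

Characteristic polynomial: det(λI - A) = λ³ - 4λ² + 8λ - 5
Testing integer divisors of the constant term: p(1) = 0, so (λ - 1) is a factor:
p(λ) = (λ - 1)(λ² - 3λ + 5)
λ² - 3λ + 5 = 0  ⇒  λ = (3 ± √((-3)² - 4·(5)))/2 = (3 ± √(-11))/2
  = (3 + i√11)/2,  (3 - i√11)/2
Eigenvalues: 1, (3 + i√11)/2, (3 - i√11)/2  (≈ 1, 1.5 + 1.658i, 1.5 - 1.658i)
Has complex eigenvalues (not diagonalizable over ℝ).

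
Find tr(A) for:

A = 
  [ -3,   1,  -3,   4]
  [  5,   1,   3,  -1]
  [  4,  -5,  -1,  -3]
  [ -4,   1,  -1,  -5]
-8

tr(A) = -3 + 1 + -1 + -5 = -8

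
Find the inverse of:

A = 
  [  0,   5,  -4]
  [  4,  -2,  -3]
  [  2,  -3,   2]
det(A) = (0)·((-2)(2) - (-3)(-3)) - (5)·((4)(2) - (-3)(2)) + (-4)·((4)(-3) - (-2)(2))
  = (0)(-13) - (5)(14) + (-4)(-8)
  = -38
det(A) = -38 ≠ 0, so A is invertible.

Cofactors Cᵢⱼ = (-1)ⁱ⁺ʲ·Mᵢⱼ:
C = 
  [-13, -14,  -8]
  [  2,   8,  10]
  [-23, -16, -20]

adj(A) = Cᵀ:
adj(A) = 
  [-13,   2, -23]
  [-14,   8, -16]
  [ -8,  10, -20]

A⁻¹ = (-1/38) · adj(A):
A⁻¹ = 
  [13/38, -1/19, 23/38]
  [ 7/19, -4/19,  8/19]
  [ 4/19, -5/19, 10/19]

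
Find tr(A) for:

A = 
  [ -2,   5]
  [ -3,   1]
-1

tr(A) = -2 + 1 = -1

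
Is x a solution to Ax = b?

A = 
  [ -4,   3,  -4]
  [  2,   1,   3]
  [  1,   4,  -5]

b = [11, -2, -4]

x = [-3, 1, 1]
Yes

Ax = [11, -2, -4] = b ✓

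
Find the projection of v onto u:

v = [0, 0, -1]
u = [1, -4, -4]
v·u = (0)(1) + (0)(-4) + (-1)(-4) = 4
u·u = (1)² + (-4)² + (-4)² = 33
proj_u(v) = (v·u / u·u) × u = (4/33) × u

proj_u(v) = [4/33, -16/33, -16/33]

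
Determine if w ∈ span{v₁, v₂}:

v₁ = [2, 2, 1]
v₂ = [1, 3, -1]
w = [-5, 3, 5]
No

Form the augmented matrix and row-reduce:
[v₁|v₂|w] = 
  [  2,   1,  -5]
  [  2,   3,   3]
  [  1,  -1,   5]
R2 → R2 - (1)·R1
R3 → R3 - (1/2)·R1
R3 → R3 + (3/4)·R2
REF = 
  [   2,    1,   -5]
  [   0,    2,    8]
  [   0,    0, 27/2]

Row 3 reads [0 0 | 27/2], i.e. 0 = 27/2, so the system is inconsistent and w ∉ span{v₁, v₂}.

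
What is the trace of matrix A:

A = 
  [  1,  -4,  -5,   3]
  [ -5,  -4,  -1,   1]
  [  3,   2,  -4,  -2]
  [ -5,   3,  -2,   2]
-5

tr(A) = 1 + -4 + -4 + 2 = -5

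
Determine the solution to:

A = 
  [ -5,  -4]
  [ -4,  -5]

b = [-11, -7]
x = [3, -1]

Row reduce the augmented matrix [A|b]:
R2 → R2 - (4/5)·R1
REF = 
  [  -5,   -4,  -11]
  [   0, -9/5,  9/5]

Back-substitution:
x₂ = (9/5) / (-9/5) = -1
x₁ = (-11 - (-4)(-1)) / (-5) = 3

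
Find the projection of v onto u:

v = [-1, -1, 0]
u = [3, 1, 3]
v·u = (-1)(3) + (-1)(1) + (0)(3) = -4
u·u = (3)² + (1)² + (3)² = 19
proj_u(v) = (v·u / u·u) × u = (-4/19) × u

proj_u(v) = [-12/19, -4/19, -12/19]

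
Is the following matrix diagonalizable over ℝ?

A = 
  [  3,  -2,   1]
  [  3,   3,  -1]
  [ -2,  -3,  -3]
No

Characteristic polynomial: det(λI - A) = λ³ - 3λ² - 4λ + 61
By the rational root theorem any rational root is an integer dividing 61; none of those is a root, so p(λ) has no rational roots and hence (being an irreducible cubic) no repeated roots.
Discriminant of the cubic: Δ = -80303
Δ < 0 ⇒ one real eigenvalue and a complex-conjugate pair: λ ≈ 3.206 + 2.757i, 3.206 - 2.757i, -3.412
Has complex eigenvalues (not diagonalizable over ℝ).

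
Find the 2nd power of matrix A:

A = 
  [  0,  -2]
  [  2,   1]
A² = A·A:
A²[1,1] = (0)(0) + (-2)(2) = -4
A²[1,2] = (0)(-2) + (-2)(1) = -2
A²[2,1] = (2)(0) + (1)(2) = 2
A²[2,2] = (2)(-2) + (1)(1) = -3
A² = 
  [ -4,  -2]
  [  2,  -3]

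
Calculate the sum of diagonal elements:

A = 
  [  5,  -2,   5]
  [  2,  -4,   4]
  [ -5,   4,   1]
2

tr(A) = 5 + -4 + 1 = 2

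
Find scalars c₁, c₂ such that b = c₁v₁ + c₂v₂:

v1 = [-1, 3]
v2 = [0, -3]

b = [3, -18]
c1 = -3, c2 = 3

b = -3·v1 + 3·v2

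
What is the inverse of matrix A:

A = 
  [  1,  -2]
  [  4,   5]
det(A) = (1)(5) - (-2)(4) = 13
For a 2×2 matrix, A⁻¹ = (1/det(A)) · [[d, -b], [-c, a]]
    = (1/13) · [[5, 2], [-4, 1]]

A⁻¹ = 
  [ 5/13,  2/13]
  [-4/13,  1/13]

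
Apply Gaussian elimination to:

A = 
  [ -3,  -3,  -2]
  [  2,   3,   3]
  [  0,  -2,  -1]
Row operations:
R2 → R2 + (2/3)·R1
R3 → R3 + (2)·R2

Resulting echelon form:
REF = 
  [ -3,  -3,  -2]
  [  0,   1, 5/3]
  [  0,   0, 7/3]

Rank = 3 (number of non-zero pivot rows).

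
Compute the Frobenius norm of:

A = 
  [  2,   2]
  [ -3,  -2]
||A||_F = 4.583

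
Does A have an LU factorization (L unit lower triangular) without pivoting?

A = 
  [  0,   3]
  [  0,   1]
Yes.
The first column is zero, so A is already upper triangular: L = I, U = A.
L = 
  [  1,   0]
  [  0,   1]
U = 
  [  0,   3]
  [  0,   1]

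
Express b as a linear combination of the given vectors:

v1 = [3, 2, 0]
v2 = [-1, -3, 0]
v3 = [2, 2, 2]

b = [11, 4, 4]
c1 = 3, c2 = 2, c3 = 2

b = 3·v1 + 2·v2 + 2·v3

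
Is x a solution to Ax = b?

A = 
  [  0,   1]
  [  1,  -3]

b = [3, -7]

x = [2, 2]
No

Ax = [2, -4] ≠ b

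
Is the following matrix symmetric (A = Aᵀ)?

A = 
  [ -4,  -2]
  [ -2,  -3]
Yes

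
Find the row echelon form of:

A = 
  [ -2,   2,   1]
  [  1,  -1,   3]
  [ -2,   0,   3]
Row operations:
R2 → R2 + (1/2)·R1
R3 → R3 - (1)·R1
Swap R2 ↔ R3

Resulting echelon form:
REF = 
  [ -2,   2,   1]
  [  0,  -2,   2]
  [  0,   0, 7/2]

Rank = 3 (number of non-zero pivot rows).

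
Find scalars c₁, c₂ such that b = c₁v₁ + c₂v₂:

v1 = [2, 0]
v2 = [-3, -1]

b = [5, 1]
c1 = 1, c2 = -1

b = 1·v1 + -1·v2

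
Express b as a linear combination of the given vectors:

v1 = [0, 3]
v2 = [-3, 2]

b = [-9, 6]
c1 = 0, c2 = 3

b = 0·v1 + 3·v2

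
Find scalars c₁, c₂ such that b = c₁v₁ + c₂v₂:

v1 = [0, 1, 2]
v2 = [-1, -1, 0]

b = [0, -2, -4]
c1 = -2, c2 = 0

b = -2·v1 + 0·v2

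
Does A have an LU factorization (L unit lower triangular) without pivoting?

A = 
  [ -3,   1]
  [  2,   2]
Yes.
A[1,1] = -3 ≠ 0, so Gaussian elimination proceeds without a row swap: multiplier ℓ₂₁ = (2)/(-3) = -2/3, and U[2,2] = 2 - (-2/3)(1) = 8/3.
L = 
  [   1,    0]
  [-2/3,    1]
U = 
  [ -3,   1]
  [  0, 8/3]
Check row 2 of LU: [(-2/3)(-3), (-2/3)(1) + (8/3)] = [2, 2] = row 2 of A ✓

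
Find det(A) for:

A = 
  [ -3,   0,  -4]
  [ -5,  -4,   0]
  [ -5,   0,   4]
Cofactor expansion along row 1:
det(A) = (-3)·((-4)(4) - (0)(0)) - (0)·((-5)(4) - (0)(-5)) + (-4)·((-5)(0) - (-4)(-5))
  = (-3)(-16) - (0)(-20) + (-4)(-20)
  = 128

det(A) = 128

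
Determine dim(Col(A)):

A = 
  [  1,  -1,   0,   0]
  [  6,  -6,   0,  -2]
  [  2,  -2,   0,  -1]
Row reduce:
R2 → R2 - (6)·R1
R3 → R3 - (2)·R1
R3 → R3 - (1/2)·R2
REF = 
  [  1,  -1,   0,   0]
  [  0,   0,   0,  -2]
  [  0,   0,   0,   0]
Pivot columns: 1, 4 → 2 pivots.
dim(Col(A)) = number of pivot columns = 2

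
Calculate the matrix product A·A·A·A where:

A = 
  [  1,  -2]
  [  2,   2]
A^4 = 
  [-27,  18]
  [-18, -36]

A² = A·A:
A²[1,1] = (1)(1) + (-2)(2) = -3
A²[1,2] = (1)(-2) + (-2)(2) = -6
A²[2,1] = (2)(1) + (2)(2) = 6
A²[2,2] = (2)(-2) + (2)(2) = 0
A² = 
  [ -3,  -6]
  [  6,   0]

A^3 = A^2·A:
A^3[1,1] = (-3)(1) + (-6)(2) = -15
A^3[1,2] = (-3)(-2) + (-6)(2) = -6
A^3[2,1] = (6)(1) + (0)(2) = 6
A^3[2,2] = (6)(-2) + (0)(2) = -12
A^3 = 
  [-15,  -6]
  [  6, -12]

A^4 = A^3·A:
A^4[1,1] = (-15)(1) + (-6)(2) = -27
A^4[1,2] = (-15)(-2) + (-6)(2) = 18
A^4[2,1] = (6)(1) + (-12)(2) = -18
A^4[2,2] = (6)(-2) + (-12)(2) = -36
A^4 = 
  [-27,  18]
  [-18, -36]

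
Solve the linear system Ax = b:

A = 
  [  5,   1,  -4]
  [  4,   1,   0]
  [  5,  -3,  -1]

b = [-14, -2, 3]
Row reduce the augmented matrix [A|b]:
R2 → R2 - (4/5)·R1
R3 → R3 - (1)·R1
R3 → R3 + (20)·R2
REF = 
  [   5,    1,   -4,  -14]
  [   0,  1/5, 16/5, 46/5]
  [   0,    0,   67,  201]

Back-substitution:
x₃ = 201 / 67 = 3
x₂ = (46/5 - (16/5)(3)) / (1/5) = -2
x₁ = (-14 - (1)(-2) - (-4)(3)) / 5 = 0

x = [0, -2, 3]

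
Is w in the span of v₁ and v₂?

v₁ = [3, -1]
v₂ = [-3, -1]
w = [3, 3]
Yes

Form the augmented matrix and row-reduce:
[v₁|v₂|w] = 
  [  3,  -3,   3]
  [ -1,  -1,   3]
R2 → R2 + (1/3)·R1
REF = 
  [  3,  -3,   3]
  [  0,  -2,   4]

No row of the form [0 0 | nonzero], so the system is consistent. Back-substitution gives c₁ = -1, c₂ = -2: w = (-1)·v₁ + (-2)·v₂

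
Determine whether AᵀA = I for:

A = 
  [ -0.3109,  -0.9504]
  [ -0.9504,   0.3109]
Yes

AᵀA = 
  [  0.9999,   0]
  [  0,   0.9999]
≈ I (equal to I up to the 4-dp rounding of the entries)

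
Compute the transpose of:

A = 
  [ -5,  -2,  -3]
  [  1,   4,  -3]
Aᵀ = 
  [ -5,   1]
  [ -2,   4]
  [ -3,  -3]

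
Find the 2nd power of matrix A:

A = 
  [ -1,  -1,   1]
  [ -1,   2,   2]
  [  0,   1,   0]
A² = A·A:
A²[1,1] = (-1)(-1) + (-1)(-1) + (1)(0) = 2
A²[1,2] = (-1)(-1) + (-1)(2) + (1)(1) = 0
A²[1,3] = (-1)(1) + (-1)(2) + (1)(0) = -3
A²[2,1] = (-1)(-1) + (2)(-1) + (2)(0) = -1
A²[2,2] = (-1)(-1) + (2)(2) + (2)(1) = 7
A²[2,3] = (-1)(1) + (2)(2) + (2)(0) = 3
A²[3,1] = (0)(-1) + (1)(-1) + (0)(0) = -1
A²[3,2] = (0)(-1) + (1)(2) + (0)(1) = 2
A²[3,3] = (0)(1) + (1)(2) + (0)(0) = 2
A² = 
  [  2,   0,  -3]
  [ -1,   7,   3]
  [ -1,   2,   2]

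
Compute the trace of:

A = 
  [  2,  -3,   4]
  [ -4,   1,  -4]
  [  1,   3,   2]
5

tr(A) = 2 + 1 + 2 = 5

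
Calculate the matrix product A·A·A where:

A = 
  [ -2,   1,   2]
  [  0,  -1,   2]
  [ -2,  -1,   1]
A^3 = 
  [  0,   5, -10]
  [  8,  -3, -10]
  [  6,   9,  -5]

A² = A·A:
A²[1,1] = (-2)(-2) + (1)(0) + (2)(-2) = 0
A²[1,2] = (-2)(1) + (1)(-1) + (2)(-1) = -5
A²[1,3] = (-2)(2) + (1)(2) + (2)(1) = 0
A²[2,1] = (0)(-2) + (-1)(0) + (2)(-2) = -4
A²[2,2] = (0)(1) + (-1)(-1) + (2)(-1) = -1
A²[2,3] = (0)(2) + (-1)(2) + (2)(1) = 0
A²[3,1] = (-2)(-2) + (-1)(0) + (1)(-2) = 2
A²[3,2] = (-2)(1) + (-1)(-1) + (1)(-1) = -2
A²[3,3] = (-2)(2) + (-1)(2) + (1)(1) = -5
A² = 
  [  0,  -5,   0]
  [ -4,  -1,   0]
  [  2,  -2,  -5]

A^3 = A^2·A:
A^3[1,1] = (0)(-2) + (-5)(0) + (0)(-2) = 0
A^3[1,2] = (0)(1) + (-5)(-1) + (0)(-1) = 5
A^3[1,3] = (0)(2) + (-5)(2) + (0)(1) = -10
A^3[2,1] = (-4)(-2) + (-1)(0) + (0)(-2) = 8
A^3[2,2] = (-4)(1) + (-1)(-1) + (0)(-1) = -3
A^3[2,3] = (-4)(2) + (-1)(2) + (0)(1) = -10
A^3[3,1] = (2)(-2) + (-2)(0) + (-5)(-2) = 6
A^3[3,2] = (2)(1) + (-2)(-1) + (-5)(-1) = 9
A^3[3,3] = (2)(2) + (-2)(2) + (-5)(1) = -5
A^3 = 
  [  0,   5, -10]
  [  8,  -3, -10]
  [  6,   9,  -5]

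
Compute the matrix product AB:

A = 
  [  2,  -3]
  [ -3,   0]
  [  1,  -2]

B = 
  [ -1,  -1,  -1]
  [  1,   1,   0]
A is 3×2 and B is 2×3, so AB is 3×3. Each entry is (row of A)·(column of B):
AB[1,1] = (2)(-1) + (-3)(1) = -5
AB[1,2] = (2)(-1) + (-3)(1) = -5
AB[1,3] = (2)(-1) + (-3)(0) = -2
AB[2,1] = (-3)(-1) + (0)(1) = 3
AB[2,2] = (-3)(-1) + (0)(1) = 3
AB[2,3] = (-3)(-1) + (0)(0) = 3
AB[3,1] = (1)(-1) + (-2)(1) = -3
AB[3,2] = (1)(-1) + (-2)(1) = -3
AB[3,3] = (1)(-1) + (-2)(0) = -1

AB = 
  [ -5,  -5,  -2]
  [  3,   3,   3]
  [ -3,  -3,  -1]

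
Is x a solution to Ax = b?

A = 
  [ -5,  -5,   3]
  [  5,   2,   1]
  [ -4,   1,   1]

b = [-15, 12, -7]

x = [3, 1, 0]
No

Ax = [-20, 17, -11] ≠ b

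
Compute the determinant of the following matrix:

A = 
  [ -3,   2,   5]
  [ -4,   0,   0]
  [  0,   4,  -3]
Cofactor expansion along row 1:
det(A) = (-3)·((0)(-3) - (0)(4)) - (2)·((-4)(-3) - (0)(0)) + (5)·((-4)(4) - (0)(0))
  = (-3)(0) - (2)(12) + (5)(-16)
  = -104

det(A) = -104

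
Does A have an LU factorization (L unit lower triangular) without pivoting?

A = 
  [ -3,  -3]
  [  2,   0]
Yes.
A[1,1] = -3 ≠ 0, so Gaussian elimination proceeds without a row swap: multiplier ℓ₂₁ = (2)/(-3) = -2/3, and U[2,2] = 0 - (-2/3)(-3) = -2.
L = 
  [   1,    0]
  [-2/3,    1]
U = 
  [ -3,  -3]
  [  0,  -2]
Check row 2 of LU: [(-2/3)(-3), (-2/3)(-3) + (-2)] = [2, 0] = row 2 of A ✓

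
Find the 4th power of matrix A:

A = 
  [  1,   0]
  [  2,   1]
A^4 = 
  [  1,   0]
  [  8,   1]

A² = A·A:
A²[1,1] = (1)(1) + (0)(2) = 1
A²[1,2] = (1)(0) + (0)(1) = 0
A²[2,1] = (2)(1) + (1)(2) = 4
A²[2,2] = (2)(0) + (1)(1) = 1
A² = 
  [  1,   0]
  [  4,   1]

A^3 = A^2·A:
A^3[1,1] = (1)(1) + (0)(2) = 1
A^3[1,2] = (1)(0) + (0)(1) = 0
A^3[2,1] = (4)(1) + (1)(2) = 6
A^3[2,2] = (4)(0) + (1)(1) = 1
A^3 = 
  [  1,   0]
  [  6,   1]

A^4 = A^3·A:
A^4[1,1] = (1)(1) + (0)(2) = 1
A^4[1,2] = (1)(0) + (0)(1) = 0
A^4[2,1] = (6)(1) + (1)(2) = 8
A^4[2,2] = (6)(0) + (1)(1) = 1
A^4 = 
  [  1,   0]
  [  8,   1]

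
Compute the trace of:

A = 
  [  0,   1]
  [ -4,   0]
0

tr(A) = 0 + 0 = 0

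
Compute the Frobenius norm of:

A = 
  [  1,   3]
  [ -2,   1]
||A||_F = 3.873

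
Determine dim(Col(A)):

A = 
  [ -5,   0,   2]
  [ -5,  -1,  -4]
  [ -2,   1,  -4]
Row reduce:
R2 → R2 - (1)·R1
R3 → R3 - (2/5)·R1
R3 → R3 + (1)·R2
REF = 
  [   -5,     0,     2]
  [    0,    -1,    -6]
  [    0,     0, -54/5]
Pivot columns: 1, 2, 3 → 3 pivots.
dim(Col(A)) = number of pivot columns = 3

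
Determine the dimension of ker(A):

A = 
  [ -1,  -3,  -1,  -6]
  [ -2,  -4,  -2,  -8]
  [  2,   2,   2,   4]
nullity(A) = 2

Row reduce:
R2 → R2 - (2)·R1
R3 → R3 + (2)·R1
R3 → R3 + (2)·R2
REF = 
  [ -1,  -3,  -1,  -6]
  [  0,   2,   0,   4]
  [  0,   0,   0,   0]
Pivot columns: 1, 2 → 2 pivots.
rank(A) = 2, so nullity(A) = 4 - 2 = 2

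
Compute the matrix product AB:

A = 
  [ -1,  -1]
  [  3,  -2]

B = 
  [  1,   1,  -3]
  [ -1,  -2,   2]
AB = 
  [  0,   1,   1]
  [  5,   7, -13]

A is 2×2 and B is 2×3, so AB is 2×3. Each entry is (row of A)·(column of B):
AB[1,1] = (-1)(1) + (-1)(-1) = 0
AB[1,2] = (-1)(1) + (-1)(-2) = 1
AB[1,3] = (-1)(-3) + (-1)(2) = 1
AB[2,1] = (3)(1) + (-2)(-1) = 5
AB[2,2] = (3)(1) + (-2)(-2) = 7
AB[2,3] = (3)(-3) + (-2)(2) = -13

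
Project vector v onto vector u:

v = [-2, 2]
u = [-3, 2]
v·u = (-2)(-3) + (2)(2) = 10
u·u = (-3)² + (2)² = 13
proj_u(v) = (v·u / u·u) × u = (10/13) × u

proj_u(v) = [-30/13, 20/13]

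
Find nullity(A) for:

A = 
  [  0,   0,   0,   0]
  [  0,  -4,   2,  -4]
nullity(A) = 3

Row reduce:
Swap R1 ↔ R2
REF = 
  [  0,  -4,   2,  -4]
  [  0,   0,   0,   0]
Pivot columns: 2 → 1 pivot.
rank(A) = 1, so nullity(A) = 4 - 1 = 3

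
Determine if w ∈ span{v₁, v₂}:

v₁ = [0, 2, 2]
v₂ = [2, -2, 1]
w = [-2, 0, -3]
Yes

Form the augmented matrix and row-reduce:
[v₁|v₂|w] = 
  [  0,   2,  -2]
  [  2,  -2,   0]
  [  2,   1,  -3]
Swap R1 ↔ R2
R3 → R3 - (1)·R1
R3 → R3 - (3/2)·R2
REF = 
  [  2,  -2,   0]
  [  0,   2,  -2]
  [  0,   0,   0]

No row of the form [0 0 | nonzero], so the system is consistent. Back-substitution gives c₁ = -1, c₂ = -1: w = (-1)·v₁ + (-1)·v₂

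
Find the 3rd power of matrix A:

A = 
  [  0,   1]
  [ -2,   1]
A^3 = 
  [ -2,  -1]
  [  2,  -3]

A² = A·A:
A²[1,1] = (0)(0) + (1)(-2) = -2
A²[1,2] = (0)(1) + (1)(1) = 1
A²[2,1] = (-2)(0) + (1)(-2) = -2
A²[2,2] = (-2)(1) + (1)(1) = -1
A² = 
  [ -2,   1]
  [ -2,  -1]

A^3 = A^2·A:
A^3[1,1] = (-2)(0) + (1)(-2) = -2
A^3[1,2] = (-2)(1) + (1)(1) = -1
A^3[2,1] = (-2)(0) + (-1)(-2) = 2
A^3[2,2] = (-2)(1) + (-1)(1) = -3
A^3 = 
  [ -2,  -1]
  [  2,  -3]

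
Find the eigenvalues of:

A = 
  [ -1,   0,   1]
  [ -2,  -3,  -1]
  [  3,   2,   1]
Characteristic polynomial: det(λI - A) = λ³ + 3λ² - 2λ - 6
Testing integer divisors of the constant term: p(-3) = 0, so (λ + 3) is a factor:
p(λ) = (λ + 3)(λ² - 2)
λ² - 2 = 0  ⇒  λ = (0 ± √((0)² - 4·(-2)))/2 = (0 ± √(8))/2
  = √2,  -√2

λ = -3, √2, -√2  (≈ -3, 1.414, -1.414)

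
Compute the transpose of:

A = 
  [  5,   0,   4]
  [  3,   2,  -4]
Aᵀ = 
  [  5,   3]
  [  0,   2]
  [  4,  -4]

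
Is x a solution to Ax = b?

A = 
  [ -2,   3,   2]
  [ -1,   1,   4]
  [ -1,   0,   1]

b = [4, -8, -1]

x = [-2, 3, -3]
No

Ax = [7, -7, -1] ≠ b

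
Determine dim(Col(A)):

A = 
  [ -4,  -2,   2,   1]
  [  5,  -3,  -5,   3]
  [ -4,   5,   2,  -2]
dim(Col(A)) = 3

Row reduce:
R2 → R2 + (5/4)·R1
R3 → R3 - (1)·R1
R3 → R3 + (14/11)·R2
REF = 
  [    -4,     -2,      2,      1]
  [     0,  -11/2,   -5/2,   17/4]
  [     0,      0, -35/11,  53/22]
Pivot columns: 1, 2, 3 → 3 pivots.
dim(Col(A)) = number of pivot columns = 3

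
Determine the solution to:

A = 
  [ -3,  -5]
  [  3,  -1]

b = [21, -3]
x = [-2, -3]

Row reduce the augmented matrix [A|b]:
R2 → R2 + (1)·R1
REF = 
  [ -3,  -5,  21]
  [  0,  -6,  18]

Back-substitution:
x₂ = 18 / (-6) = -3
x₁ = (21 - (-5)(-3)) / (-3) = -2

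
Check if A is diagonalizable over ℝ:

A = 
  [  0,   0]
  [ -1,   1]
Yes

tr(A) = 1, det(A) = 0
Characteristic polynomial: λ² - tr(A)λ + det(A) = λ² - λ
λ² - λ = λ(λ - 1)
Eigenvalues: 1, 0
λ=0: alg. mult. = 1, geom. mult. = 2 - rank(A - (0)I) = 2 - 1 = 1
λ=1: alg. mult. = 1, geom. mult. = 2 - rank(A - (1)I) = 2 - 1 = 1
Sum of geometric multiplicities equals n, so A has n independent eigenvectors.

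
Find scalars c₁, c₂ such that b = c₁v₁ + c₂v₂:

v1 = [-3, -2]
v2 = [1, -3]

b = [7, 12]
c1 = -3, c2 = -2

b = -3·v1 + -2·v2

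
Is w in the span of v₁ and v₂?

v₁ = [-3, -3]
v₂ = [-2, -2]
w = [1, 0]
No

Form the augmented matrix and row-reduce:
[v₁|v₂|w] = 
  [ -3,  -2,   1]
  [ -3,  -2,   0]
R2 → R2 - (1)·R1
REF = 
  [ -3,  -2,   1]
  [  0,   0,  -1]

Row 2 reads [0 0 | -1], i.e. 0 = -1, so the system is inconsistent and w ∉ span{v₁, v₂}.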